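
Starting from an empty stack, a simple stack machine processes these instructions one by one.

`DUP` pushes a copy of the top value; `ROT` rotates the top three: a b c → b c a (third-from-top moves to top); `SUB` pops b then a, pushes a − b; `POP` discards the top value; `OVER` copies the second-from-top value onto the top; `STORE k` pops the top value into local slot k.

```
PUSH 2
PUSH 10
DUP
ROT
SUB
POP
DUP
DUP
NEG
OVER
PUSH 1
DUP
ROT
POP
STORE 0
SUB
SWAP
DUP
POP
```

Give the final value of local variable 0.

PUSH 2   2
PUSH 10  2 10
DUP      2 10 10
ROT      10 10 2
SUB      10 8
POP      10
DUP      10 10
DUP      10 10 10
NEG      10 10 -10
OVER     10 10 -10 10
PUSH 1   10 10 -10 10 1
DUP      10 10 -10 10 1 1
ROT      10 10 -10 1 1 10
POP      10 10 -10 1 1
STORE 0  10 10 -10 1
SUB      10 10 -11
SWAP     10 -11 10
DUP      10 -11 10 10
POP      10 -11 10

1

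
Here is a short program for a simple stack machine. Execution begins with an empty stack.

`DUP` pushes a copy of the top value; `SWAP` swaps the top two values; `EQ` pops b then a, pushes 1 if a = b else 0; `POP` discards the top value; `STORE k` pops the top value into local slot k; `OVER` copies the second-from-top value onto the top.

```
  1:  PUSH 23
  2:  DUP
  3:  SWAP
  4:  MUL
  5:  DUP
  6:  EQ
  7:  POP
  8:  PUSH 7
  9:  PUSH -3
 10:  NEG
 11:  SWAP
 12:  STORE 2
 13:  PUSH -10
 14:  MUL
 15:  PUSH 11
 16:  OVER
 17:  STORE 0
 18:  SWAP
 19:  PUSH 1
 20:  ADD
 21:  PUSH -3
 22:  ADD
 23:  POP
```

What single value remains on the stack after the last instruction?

PUSH 23  -> 23
DUP      -> 23 23
SWAP     -> 23 23
MUL      -> 529
DUP      -> 529 529
EQ       -> 1
POP      -> (empty)
PUSH 7   -> 7
PUSH -3  -> 7 -3
NEG      -> 7 3
SWAP     -> 3 7
STORE 2  -> 3
PUSH -10 -> 3 -10
MUL      -> -30
PUSH 11  -> -30 11
OVER     -> -30 11 -30
STORE 0  -> -30 11
SWAP     -> 11 -30
PUSH 1   -> 11 -30 1
ADD      -> 11 -29
PUSH -3  -> 11 -29 -3
ADD      -> 11 -32
POP      -> 11

11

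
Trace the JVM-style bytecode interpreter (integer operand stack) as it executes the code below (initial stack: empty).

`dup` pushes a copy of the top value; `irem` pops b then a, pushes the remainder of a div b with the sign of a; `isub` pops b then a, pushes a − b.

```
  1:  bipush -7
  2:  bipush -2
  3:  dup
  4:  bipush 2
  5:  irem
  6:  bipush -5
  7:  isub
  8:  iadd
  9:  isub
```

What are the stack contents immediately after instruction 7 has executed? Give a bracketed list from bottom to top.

bipush -7 → -7
bipush -2 → -7 -2
dup       → -7 -2 -2
bipush 2  → -7 -2 -2 2
irem      → -7 -2 0
bipush -5 → -7 -2 0 -5
isub      → -7 -2 5

[-7, -2, 5]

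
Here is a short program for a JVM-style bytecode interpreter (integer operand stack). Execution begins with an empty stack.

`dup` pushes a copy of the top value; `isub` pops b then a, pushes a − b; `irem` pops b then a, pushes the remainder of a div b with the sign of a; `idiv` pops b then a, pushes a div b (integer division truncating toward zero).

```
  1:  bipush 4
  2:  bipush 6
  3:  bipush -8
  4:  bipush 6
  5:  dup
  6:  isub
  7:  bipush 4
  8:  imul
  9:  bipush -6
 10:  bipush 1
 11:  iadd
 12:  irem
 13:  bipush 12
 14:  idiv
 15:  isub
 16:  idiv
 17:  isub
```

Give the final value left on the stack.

4

bipush 4  : [4]
bipush 6  : [4, 6]
bipush -8 : [4, 6, -8]
bipush 6  : [4, 6, -8, 6]
dup       : [4, 6, -8, 6, 6]
isub      : [4, 6, -8, 0]
bipush 4  : [4, 6, -8, 0, 4]
imul      : [4, 6, -8, 0]
bipush -6 : [4, 6, -8, 0, -6]
bipush 1  : [4, 6, -8, 0, -6, 1]
iadd      : [4, 6, -8, 0, -5]
irem      : [4, 6, -8, 0]
bipush 12 : [4, 6, -8, 0, 12]
idiv      : [4, 6, -8, 0]
isub      : [4, 6, -8]
idiv      : [4, 0]
isub      : [4]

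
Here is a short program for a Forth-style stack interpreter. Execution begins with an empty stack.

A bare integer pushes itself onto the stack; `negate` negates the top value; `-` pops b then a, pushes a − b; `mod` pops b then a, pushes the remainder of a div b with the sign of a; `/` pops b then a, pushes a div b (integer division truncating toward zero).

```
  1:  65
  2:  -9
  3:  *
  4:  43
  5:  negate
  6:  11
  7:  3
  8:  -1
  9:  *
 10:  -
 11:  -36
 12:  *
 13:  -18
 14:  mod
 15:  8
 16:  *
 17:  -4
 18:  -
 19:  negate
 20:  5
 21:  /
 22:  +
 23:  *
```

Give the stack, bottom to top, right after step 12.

[-585, -43, -504]

65      [65]
-9      [65, -9]
*       [-585]
43      [-585, 43]
negate  [-585, -43]
11      [-585, -43, 11]
3       [-585, -43, 11, 3]
-1      [-585, -43, 11, 3, -1]
*       [-585, -43, 11, -3]
-       [-585, -43, 14]
-36     [-585, -43, 14, -36]
*       [-585, -43, -504]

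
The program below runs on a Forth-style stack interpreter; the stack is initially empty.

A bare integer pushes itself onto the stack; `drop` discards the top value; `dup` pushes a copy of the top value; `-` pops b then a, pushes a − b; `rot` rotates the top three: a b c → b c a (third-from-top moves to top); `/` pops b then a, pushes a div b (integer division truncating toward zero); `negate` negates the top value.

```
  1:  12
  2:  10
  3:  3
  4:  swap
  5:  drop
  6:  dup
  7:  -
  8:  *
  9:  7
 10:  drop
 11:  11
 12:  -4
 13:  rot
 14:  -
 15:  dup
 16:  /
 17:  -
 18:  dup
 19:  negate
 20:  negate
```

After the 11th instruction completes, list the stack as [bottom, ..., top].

12   : 12
10   : 12 10
3    : 12 10 3
swap : 12 3 10
drop : 12 3
dup  : 12 3 3
-    : 12 0
*    : 0
7    : 0 7
drop : 0
11   : 0 11

[0, 11]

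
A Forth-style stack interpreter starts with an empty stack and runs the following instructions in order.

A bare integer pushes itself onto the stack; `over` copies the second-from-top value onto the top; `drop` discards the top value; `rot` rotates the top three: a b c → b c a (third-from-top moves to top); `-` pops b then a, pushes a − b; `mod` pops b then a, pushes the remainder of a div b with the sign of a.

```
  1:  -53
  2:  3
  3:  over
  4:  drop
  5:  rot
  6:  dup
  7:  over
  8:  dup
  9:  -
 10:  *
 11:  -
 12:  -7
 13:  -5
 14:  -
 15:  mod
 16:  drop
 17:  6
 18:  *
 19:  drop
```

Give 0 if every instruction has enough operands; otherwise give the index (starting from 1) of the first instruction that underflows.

-53   [-53]
3     [-53, 3]
over  [-53, 3, -53]
drop  [-53, 3]
rot  — needs 3 operands, stack has 2 → underflow

5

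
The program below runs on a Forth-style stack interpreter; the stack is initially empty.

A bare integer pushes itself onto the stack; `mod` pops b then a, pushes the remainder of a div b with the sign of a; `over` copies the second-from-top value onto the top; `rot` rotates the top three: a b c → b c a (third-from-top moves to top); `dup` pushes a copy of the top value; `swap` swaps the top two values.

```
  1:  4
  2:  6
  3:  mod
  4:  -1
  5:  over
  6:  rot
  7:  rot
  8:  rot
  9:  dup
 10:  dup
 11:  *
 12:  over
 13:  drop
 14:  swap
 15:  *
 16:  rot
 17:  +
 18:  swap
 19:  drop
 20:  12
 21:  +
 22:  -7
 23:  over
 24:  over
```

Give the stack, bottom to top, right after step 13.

4    → 4
6    → 4 6
mod  → 4
-1   → 4 -1
over → 4 -1 4
rot  → -1 4 4
rot  → 4 4 -1
rot  → 4 -1 4
dup  → 4 -1 4 4
dup  → 4 -1 4 4 4
*    → 4 -1 4 16
over → 4 -1 4 16 4
drop → 4 -1 4 16

[4, -1, 4, 16]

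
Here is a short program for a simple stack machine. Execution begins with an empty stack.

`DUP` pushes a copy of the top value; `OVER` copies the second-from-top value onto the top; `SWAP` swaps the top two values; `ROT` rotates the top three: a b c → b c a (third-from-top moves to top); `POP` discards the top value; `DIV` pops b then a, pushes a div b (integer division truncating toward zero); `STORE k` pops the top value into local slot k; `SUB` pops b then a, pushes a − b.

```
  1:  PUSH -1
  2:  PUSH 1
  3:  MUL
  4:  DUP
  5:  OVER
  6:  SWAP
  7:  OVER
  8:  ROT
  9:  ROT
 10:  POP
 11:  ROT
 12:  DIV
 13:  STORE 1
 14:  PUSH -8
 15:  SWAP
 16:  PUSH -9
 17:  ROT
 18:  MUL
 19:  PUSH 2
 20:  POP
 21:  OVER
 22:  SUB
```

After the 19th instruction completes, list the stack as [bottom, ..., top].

PUSH -1 -> -1
PUSH 1  -> -1 1
MUL     -> -1
DUP     -> -1 -1
OVER    -> -1 -1 -1
SWAP    -> -1 -1 -1
OVER    -> -1 -1 -1 -1
ROT     -> -1 -1 -1 -1
ROT     -> -1 -1 -1 -1
POP     -> -1 -1 -1
ROT     -> -1 -1 -1
DIV     -> -1 1
STORE 1 -> -1
PUSH -8 -> -1 -8
SWAP    -> -8 -1
PUSH -9 -> -8 -1 -9
ROT     -> -1 -9 -8
MUL     -> -1 72
PUSH 2  -> -1 72 2

[-1, 72, 2]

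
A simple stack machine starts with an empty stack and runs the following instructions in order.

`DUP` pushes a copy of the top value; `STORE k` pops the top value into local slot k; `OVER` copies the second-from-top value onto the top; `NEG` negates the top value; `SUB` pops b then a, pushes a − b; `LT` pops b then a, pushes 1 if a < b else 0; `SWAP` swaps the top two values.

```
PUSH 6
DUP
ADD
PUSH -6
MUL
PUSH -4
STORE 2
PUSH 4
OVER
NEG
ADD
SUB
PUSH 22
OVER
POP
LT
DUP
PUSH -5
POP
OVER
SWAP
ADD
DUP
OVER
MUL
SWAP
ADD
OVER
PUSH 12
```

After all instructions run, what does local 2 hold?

-4

PUSH 6   6
DUP      6 6
ADD      12
PUSH -6  12 -6
MUL      -72
PUSH -4  -72 -4
STORE 2  -72
PUSH 4   -72 4
OVER     -72 4 -72
NEG      -72 4 72
ADD      -72 76
SUB      -148
PUSH 22  -148 22
OVER     -148 22 -148
POP      -148 22
LT       1
DUP      1 1
PUSH -5  1 1 -5
POP      1 1
OVER     1 1 1
SWAP     1 1 1
ADD      1 2
DUP      1 2 2
OVER     1 2 2 2
MUL      1 2 4
SWAP     1 4 2
ADD      1 6
OVER     1 6 1
PUSH 12  1 6 1 12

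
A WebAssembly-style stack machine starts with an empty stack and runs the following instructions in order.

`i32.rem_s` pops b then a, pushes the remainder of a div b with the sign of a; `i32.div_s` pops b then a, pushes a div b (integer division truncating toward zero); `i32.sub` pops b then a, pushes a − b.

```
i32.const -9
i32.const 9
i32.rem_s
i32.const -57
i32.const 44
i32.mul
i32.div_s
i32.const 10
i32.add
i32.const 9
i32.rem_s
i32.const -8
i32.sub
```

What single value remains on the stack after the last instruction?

i32.const -9  → [-9]
i32.const 9   → [-9, 9]
i32.rem_s     → [0]
i32.const -57 → [0, -57]
i32.const 44  → [0, -57, 44]
i32.mul       → [0, -2508]
i32.div_s     → [0]
i32.const 10  → [0, 10]
i32.add       → [10]
i32.const 9   → [10, 9]
i32.rem_s     → [1]
i32.const -8  → [1, -8]
i32.sub       → [9]

9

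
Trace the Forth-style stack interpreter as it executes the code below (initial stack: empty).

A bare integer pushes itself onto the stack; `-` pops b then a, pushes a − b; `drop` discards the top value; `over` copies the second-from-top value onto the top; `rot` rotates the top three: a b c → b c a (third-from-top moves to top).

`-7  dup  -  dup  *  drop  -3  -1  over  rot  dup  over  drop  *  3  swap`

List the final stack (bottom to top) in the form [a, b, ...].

[-1, -3, 3, 9]

-7   : -7
dup  : -7 -7
-    : 0
dup  : 0 0
*    : 0
drop : (empty)
-3   : -3
-1   : -3 -1
over : -3 -1 -3
rot  : -1 -3 -3
dup  : -1 -3 -3 -3
over : -1 -3 -3 -3 -3
drop : -1 -3 -3 -3
*    : -1 -3 9
3    : -1 -3 9 3
swap : -1 -3 3 9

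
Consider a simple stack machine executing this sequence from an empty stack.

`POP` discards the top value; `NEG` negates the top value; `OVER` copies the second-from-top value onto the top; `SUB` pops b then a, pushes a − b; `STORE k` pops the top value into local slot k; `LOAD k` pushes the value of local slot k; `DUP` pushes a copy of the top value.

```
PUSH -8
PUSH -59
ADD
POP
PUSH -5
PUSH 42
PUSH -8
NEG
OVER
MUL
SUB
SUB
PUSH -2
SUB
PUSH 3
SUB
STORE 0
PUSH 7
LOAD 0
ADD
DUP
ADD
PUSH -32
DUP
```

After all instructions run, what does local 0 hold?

PUSH -8  → -8
PUSH -59 → -8 -59
ADD      → -67
POP      → (empty)
PUSH -5  → -5
PUSH 42  → -5 42
PUSH -8  → -5 42 -8
NEG      → -5 42 8
OVER     → -5 42 8 42
MUL      → -5 42 336
SUB      → -5 -294
SUB      → 289
PUSH -2  → 289 -2
SUB      → 291
PUSH 3   → 291 3
SUB      → 288
STORE 0  → (empty)
PUSH 7   → 7
LOAD 0   → 7 288
ADD      → 295
DUP      → 295 295
ADD      → 590
PUSH -32 → 590 -32
DUP      → 590 -32 -32

288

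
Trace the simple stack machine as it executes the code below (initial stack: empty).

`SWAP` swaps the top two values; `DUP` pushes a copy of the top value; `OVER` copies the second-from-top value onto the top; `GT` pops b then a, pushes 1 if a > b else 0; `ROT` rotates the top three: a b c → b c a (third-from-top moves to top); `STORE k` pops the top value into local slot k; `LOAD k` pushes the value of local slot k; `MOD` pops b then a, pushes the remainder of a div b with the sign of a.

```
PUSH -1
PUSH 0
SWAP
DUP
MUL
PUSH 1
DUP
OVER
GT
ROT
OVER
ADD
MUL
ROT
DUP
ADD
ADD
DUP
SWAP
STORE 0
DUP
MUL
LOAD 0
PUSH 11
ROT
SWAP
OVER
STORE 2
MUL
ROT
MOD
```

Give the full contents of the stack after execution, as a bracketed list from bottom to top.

PUSH -1 → [-1]
PUSH 0  → [-1, 0]
SWAP    → [0, -1]
DUP     → [0, -1, -1]
MUL     → [0, 1]
PUSH 1  → [0, 1, 1]
DUP     → [0, 1, 1, 1]
OVER    → [0, 1, 1, 1, 1]
GT      → [0, 1, 1, 0]
ROT     → [0, 1, 0, 1]
OVER    → [0, 1, 0, 1, 0]
ADD     → [0, 1, 0, 1]
MUL     → [0, 1, 0]
ROT     → [1, 0, 0]
DUP     → [1, 0, 0, 0]
ADD     → [1, 0, 0]
ADD     → [1, 0]
DUP     → [1, 0, 0]
SWAP    → [1, 0, 0]
STORE 0 → [1, 0]
DUP     → [1, 0, 0]
MUL     → [1, 0]
LOAD 0  → [1, 0, 0]
PUSH 11 → [1, 0, 0, 11]
ROT     → [1, 0, 11, 0]
SWAP    → [1, 0, 0, 11]
OVER    → [1, 0, 0, 11, 0]
STORE 2 → [1, 0, 0, 11]
MUL     → [1, 0, 0]
ROT     → [0, 0, 1]
MOD     → [0, 0]

[0, 0]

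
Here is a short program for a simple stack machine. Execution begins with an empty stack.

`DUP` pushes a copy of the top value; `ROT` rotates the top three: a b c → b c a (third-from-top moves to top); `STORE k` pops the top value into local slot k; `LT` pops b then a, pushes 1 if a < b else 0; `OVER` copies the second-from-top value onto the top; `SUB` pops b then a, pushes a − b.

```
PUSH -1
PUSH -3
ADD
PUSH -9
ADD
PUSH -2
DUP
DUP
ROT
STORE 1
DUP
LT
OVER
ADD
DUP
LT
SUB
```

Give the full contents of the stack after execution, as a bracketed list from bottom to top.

PUSH -1  [-1]
PUSH -3  [-1, -3]
ADD      [-4]
PUSH -9  [-4, -9]
ADD      [-13]
PUSH -2  [-13, -2]
DUP      [-13, -2, -2]
DUP      [-13, -2, -2, -2]
ROT      [-13, -2, -2, -2]
STORE 1  [-13, -2, -2]
DUP      [-13, -2, -2, -2]
LT       [-13, -2, 0]
OVER     [-13, -2, 0, -2]
ADD      [-13, -2, -2]
DUP      [-13, -2, -2, -2]
LT       [-13, -2, 0]
SUB      [-13, -2]

[-13, -2]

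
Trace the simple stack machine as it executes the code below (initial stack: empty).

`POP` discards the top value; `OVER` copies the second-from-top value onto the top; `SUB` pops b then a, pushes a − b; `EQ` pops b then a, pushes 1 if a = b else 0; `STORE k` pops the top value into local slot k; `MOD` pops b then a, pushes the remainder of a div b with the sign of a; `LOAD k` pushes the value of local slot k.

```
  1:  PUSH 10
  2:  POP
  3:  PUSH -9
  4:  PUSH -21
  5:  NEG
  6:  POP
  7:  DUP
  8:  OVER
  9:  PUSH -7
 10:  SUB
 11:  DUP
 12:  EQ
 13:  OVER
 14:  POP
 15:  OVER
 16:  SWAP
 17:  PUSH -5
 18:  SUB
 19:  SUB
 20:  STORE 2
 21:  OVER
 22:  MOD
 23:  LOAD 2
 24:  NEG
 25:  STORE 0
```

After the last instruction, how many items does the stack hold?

2

PUSH 10  : 10
POP      : (empty)
PUSH -9  : -9
PUSH -21 : -9 -21
NEG      : -9 21
POP      : -9
DUP      : -9 -9
OVER     : -9 -9 -9
PUSH -7  : -9 -9 -9 -7
SUB      : -9 -9 -2
DUP      : -9 -9 -2 -2
EQ       : -9 -9 1
OVER     : -9 -9 1 -9
POP      : -9 -9 1
OVER     : -9 -9 1 -9
SWAP     : -9 -9 -9 1
PUSH -5  : -9 -9 -9 1 -5
SUB      : -9 -9 -9 6
SUB      : -9 -9 -15
STORE 2  : -9 -9
OVER     : -9 -9 -9
MOD      : -9 0
LOAD 2   : -9 0 -15
NEG      : -9 0 15
STORE 0  : -9 0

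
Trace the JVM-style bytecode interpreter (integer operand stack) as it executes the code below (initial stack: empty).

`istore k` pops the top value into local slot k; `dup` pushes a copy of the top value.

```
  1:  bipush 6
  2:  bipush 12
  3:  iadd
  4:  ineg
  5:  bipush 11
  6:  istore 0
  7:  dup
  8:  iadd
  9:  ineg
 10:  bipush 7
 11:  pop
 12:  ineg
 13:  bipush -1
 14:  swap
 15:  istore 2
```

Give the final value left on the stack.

-1

bipush 6  : 6
bipush 12 : 6 12
iadd      : 18
ineg      : -18
bipush 11 : -18 11
istore 0  : -18
dup       : -18 -18
iadd      : -36
ineg      : 36
bipush 7  : 36 7
pop       : 36
ineg      : -36
bipush -1 : -36 -1
swap      : -1 -36
istore 2  : -1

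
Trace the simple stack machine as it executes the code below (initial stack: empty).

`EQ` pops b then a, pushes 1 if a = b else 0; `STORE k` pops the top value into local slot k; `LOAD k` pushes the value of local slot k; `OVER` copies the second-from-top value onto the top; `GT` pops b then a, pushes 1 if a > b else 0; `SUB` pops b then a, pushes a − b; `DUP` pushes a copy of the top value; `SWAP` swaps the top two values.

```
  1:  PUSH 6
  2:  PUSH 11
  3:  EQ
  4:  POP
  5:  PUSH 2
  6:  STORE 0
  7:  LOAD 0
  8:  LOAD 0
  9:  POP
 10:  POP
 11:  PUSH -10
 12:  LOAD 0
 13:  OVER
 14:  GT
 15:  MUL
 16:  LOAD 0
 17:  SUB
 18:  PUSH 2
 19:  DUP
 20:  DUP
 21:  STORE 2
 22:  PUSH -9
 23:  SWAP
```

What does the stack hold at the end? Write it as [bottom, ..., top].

PUSH 6   -> [6]
PUSH 11  -> [6, 11]
EQ       -> [0]
POP      -> []
PUSH 2   -> [2]
STORE 0  -> []
LOAD 0   -> [2]
LOAD 0   -> [2, 2]
POP      -> [2]
POP      -> []
PUSH -10 -> [-10]
LOAD 0   -> [-10, 2]
OVER     -> [-10, 2, -10]
GT       -> [-10, 1]
MUL      -> [-10]
LOAD 0   -> [-10, 2]
SUB      -> [-12]
PUSH 2   -> [-12, 2]
DUP      -> [-12, 2, 2]
DUP      -> [-12, 2, 2, 2]
STORE 2  -> [-12, 2, 2]
PUSH -9  -> [-12, 2, 2, -9]
SWAP     -> [-12, 2, -9, 2]

[-12, 2, -9, 2]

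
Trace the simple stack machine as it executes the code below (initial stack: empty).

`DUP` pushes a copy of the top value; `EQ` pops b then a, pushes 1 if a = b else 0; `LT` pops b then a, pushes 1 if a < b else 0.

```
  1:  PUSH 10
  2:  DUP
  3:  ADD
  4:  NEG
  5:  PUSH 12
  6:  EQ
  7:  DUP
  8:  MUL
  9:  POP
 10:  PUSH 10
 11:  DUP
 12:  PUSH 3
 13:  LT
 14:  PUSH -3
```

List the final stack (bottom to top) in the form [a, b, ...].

PUSH 10 -> [10]
DUP     -> [10, 10]
ADD     -> [20]
NEG     -> [-20]
PUSH 12 -> [-20, 12]
EQ      -> [0]
DUP     -> [0, 0]
MUL     -> [0]
POP     -> []
PUSH 10 -> [10]
DUP     -> [10, 10]
PUSH 3  -> [10, 10, 3]
LT      -> [10, 0]
PUSH -3 -> [10, 0, -3]

[10, 0, -3]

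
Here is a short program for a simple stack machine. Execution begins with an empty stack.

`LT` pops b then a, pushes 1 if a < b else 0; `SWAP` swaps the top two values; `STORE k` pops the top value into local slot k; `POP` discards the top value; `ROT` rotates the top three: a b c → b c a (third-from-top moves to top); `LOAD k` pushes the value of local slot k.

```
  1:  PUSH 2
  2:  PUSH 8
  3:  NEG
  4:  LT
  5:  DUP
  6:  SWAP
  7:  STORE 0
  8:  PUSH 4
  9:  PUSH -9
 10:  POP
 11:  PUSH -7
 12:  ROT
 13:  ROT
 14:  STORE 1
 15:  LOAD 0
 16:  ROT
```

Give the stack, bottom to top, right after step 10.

PUSH 2  -> [2]
PUSH 8  -> [2, 8]
NEG     -> [2, -8]
LT      -> [0]
DUP     -> [0, 0]
SWAP    -> [0, 0]
STORE 0 -> [0]
PUSH 4  -> [0, 4]
PUSH -9 -> [0, 4, -9]
POP     -> [0, 4]

[0, 4]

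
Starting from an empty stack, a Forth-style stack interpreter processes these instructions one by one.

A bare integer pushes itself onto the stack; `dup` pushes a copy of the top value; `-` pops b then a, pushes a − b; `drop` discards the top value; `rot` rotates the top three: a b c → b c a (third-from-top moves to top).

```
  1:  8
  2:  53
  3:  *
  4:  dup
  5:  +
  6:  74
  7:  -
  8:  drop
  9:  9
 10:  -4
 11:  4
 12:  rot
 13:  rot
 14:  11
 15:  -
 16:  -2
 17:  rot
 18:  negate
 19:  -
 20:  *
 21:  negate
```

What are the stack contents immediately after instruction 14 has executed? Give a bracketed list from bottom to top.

8     8
53    8 53
*     424
dup   424 424
+     848
74    848 74
-     774
drop  (empty)
9     9
-4    9 -4
4     9 -4 4
rot   -4 4 9
rot   4 9 -4
11    4 9 -4 11

[4, 9, -4, 11]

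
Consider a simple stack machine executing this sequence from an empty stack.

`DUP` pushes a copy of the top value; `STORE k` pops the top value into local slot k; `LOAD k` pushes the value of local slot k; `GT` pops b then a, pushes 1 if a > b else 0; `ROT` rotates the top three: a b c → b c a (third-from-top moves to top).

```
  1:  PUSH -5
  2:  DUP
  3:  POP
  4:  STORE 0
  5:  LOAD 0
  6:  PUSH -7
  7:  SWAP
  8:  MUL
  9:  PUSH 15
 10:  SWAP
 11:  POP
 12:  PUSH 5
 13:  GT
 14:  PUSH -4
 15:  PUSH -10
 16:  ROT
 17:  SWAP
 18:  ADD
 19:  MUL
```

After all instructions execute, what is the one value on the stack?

PUSH -5   -5
DUP       -5 -5
POP       -5
STORE 0   (empty)
LOAD 0    -5
PUSH -7   -5 -7
SWAP      -7 -5
MUL       35
PUSH 15   35 15
SWAP      15 35
POP       15
PUSH 5    15 5
GT        1
PUSH -4   1 -4
PUSH -10  1 -4 -10
ROT       -4 -10 1
SWAP      -4 1 -10
ADD       -4 -9
MUL       36

36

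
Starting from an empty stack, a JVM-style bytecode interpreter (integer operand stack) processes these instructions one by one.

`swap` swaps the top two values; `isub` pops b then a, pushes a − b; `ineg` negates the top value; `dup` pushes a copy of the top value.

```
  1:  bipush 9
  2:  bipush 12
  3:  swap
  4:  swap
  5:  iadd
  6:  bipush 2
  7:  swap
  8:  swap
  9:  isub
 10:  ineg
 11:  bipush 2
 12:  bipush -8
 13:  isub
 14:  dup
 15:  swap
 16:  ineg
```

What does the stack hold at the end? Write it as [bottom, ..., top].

bipush 9  : 9
bipush 12 : 9 12
swap      : 12 9
swap      : 9 12
iadd      : 21
bipush 2  : 21 2
swap      : 2 21
swap      : 21 2
isub      : 19
ineg      : -19
bipush 2  : -19 2
bipush -8 : -19 2 -8
isub      : -19 10
dup       : -19 10 10
swap      : -19 10 10
ineg      : -19 10 -10

[-19, 10, -10]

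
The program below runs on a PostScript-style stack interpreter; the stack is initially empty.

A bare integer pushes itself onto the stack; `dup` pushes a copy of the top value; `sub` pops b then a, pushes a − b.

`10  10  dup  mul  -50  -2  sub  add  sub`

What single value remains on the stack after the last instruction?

10  → [10]
10  → [10, 10]
dup → [10, 10, 10]
mul → [10, 100]
-50 → [10, 100, -50]
-2  → [10, 100, -50, -2]
sub → [10, 100, -48]
add → [10, 52]
sub → [-42]

-42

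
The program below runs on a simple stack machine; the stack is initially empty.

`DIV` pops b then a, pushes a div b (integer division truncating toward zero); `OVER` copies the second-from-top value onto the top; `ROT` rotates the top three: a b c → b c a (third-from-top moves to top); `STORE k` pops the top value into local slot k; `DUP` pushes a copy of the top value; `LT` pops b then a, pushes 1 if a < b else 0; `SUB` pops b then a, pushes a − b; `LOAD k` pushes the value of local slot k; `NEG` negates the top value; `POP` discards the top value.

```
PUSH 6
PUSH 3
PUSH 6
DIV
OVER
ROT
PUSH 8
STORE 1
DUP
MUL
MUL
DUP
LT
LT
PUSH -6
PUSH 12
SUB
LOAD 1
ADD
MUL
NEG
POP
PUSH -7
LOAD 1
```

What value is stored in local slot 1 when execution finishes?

PUSH 6  : 6
PUSH 3  : 6 3
PUSH 6  : 6 3 6
DIV     : 6 0
OVER    : 6 0 6
ROT     : 0 6 6
PUSH 8  : 0 6 6 8
STORE 1 : 0 6 6
DUP     : 0 6 6 6
MUL     : 0 6 36
MUL     : 0 216
DUP     : 0 216 216
LT      : 0 0
LT      : 0
PUSH -6 : 0 -6
PUSH 12 : 0 -6 12
SUB     : 0 -18
LOAD 1  : 0 -18 8
ADD     : 0 -10
MUL     : 0
NEG     : 0
POP     : (empty)
PUSH -7 : -7
LOAD 1  : -7 8

8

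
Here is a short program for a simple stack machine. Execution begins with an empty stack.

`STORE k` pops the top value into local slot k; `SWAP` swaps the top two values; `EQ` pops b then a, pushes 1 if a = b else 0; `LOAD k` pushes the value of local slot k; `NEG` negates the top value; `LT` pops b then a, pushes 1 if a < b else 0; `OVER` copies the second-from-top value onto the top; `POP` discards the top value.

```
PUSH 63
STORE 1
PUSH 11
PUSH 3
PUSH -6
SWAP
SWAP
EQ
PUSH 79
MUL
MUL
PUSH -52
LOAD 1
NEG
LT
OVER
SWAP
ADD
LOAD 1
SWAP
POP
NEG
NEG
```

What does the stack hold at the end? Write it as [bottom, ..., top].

PUSH 63   [63]
STORE 1   []
PUSH 11   [11]
PUSH 3    [11, 3]
PUSH -6   [11, 3, -6]
SWAP      [11, -6, 3]
SWAP      [11, 3, -6]
EQ        [11, 0]
PUSH 79   [11, 0, 79]
MUL       [11, 0]
MUL       [0]
PUSH -52  [0, -52]
LOAD 1    [0, -52, 63]
NEG       [0, -52, -63]
LT        [0, 0]
OVER      [0, 0, 0]
SWAP      [0, 0, 0]
ADD       [0, 0]
LOAD 1    [0, 0, 63]
SWAP      [0, 63, 0]
POP       [0, 63]
NEG       [0, -63]
NEG       [0, 63]

[0, 63]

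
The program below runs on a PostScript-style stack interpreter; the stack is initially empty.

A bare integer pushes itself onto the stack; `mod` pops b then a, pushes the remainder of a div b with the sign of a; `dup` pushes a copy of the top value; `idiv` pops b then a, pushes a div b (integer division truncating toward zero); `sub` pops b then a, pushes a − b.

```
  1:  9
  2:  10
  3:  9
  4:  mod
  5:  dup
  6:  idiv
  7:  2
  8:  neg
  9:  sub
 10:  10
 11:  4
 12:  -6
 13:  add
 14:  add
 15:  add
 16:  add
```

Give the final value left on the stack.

9    → [9]
10   → [9, 10]
9    → [9, 10, 9]
mod  → [9, 1]
dup  → [9, 1, 1]
idiv → [9, 1]
2    → [9, 1, 2]
neg  → [9, 1, -2]
sub  → [9, 3]
10   → [9, 3, 10]
4    → [9, 3, 10, 4]
-6   → [9, 3, 10, 4, -6]
add  → [9, 3, 10, -2]
add  → [9, 3, 8]
add  → [9, 11]
add  → [20]

20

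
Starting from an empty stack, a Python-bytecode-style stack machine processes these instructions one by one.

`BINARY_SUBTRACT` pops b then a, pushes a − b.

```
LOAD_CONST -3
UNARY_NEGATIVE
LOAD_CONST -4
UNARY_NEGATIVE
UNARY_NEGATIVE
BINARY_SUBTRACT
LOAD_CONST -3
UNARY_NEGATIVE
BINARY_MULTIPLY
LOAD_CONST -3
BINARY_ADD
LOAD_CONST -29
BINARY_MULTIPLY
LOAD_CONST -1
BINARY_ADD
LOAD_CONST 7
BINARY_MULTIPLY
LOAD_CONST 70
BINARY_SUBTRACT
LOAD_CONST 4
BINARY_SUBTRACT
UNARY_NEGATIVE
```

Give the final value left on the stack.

3735

LOAD_CONST -3   → [-3]
UNARY_NEGATIVE  → [3]
LOAD_CONST -4   → [3, -4]
UNARY_NEGATIVE  → [3, 4]
UNARY_NEGATIVE  → [3, -4]
BINARY_SUBTRACT → [7]
LOAD_CONST -3   → [7, -3]
UNARY_NEGATIVE  → [7, 3]
BINARY_MULTIPLY → [21]
LOAD_CONST -3   → [21, -3]
BINARY_ADD      → [18]
LOAD_CONST -29  → [18, -29]
BINARY_MULTIPLY → [-522]
LOAD_CONST -1   → [-522, -1]
BINARY_ADD      → [-523]
LOAD_CONST 7    → [-523, 7]
BINARY_MULTIPLY → [-3661]
LOAD_CONST 70   → [-3661, 70]
BINARY_SUBTRACT → [-3731]
LOAD_CONST 4    → [-3731, 4]
BINARY_SUBTRACT → [-3735]
UNARY_NEGATIVE  → [3735]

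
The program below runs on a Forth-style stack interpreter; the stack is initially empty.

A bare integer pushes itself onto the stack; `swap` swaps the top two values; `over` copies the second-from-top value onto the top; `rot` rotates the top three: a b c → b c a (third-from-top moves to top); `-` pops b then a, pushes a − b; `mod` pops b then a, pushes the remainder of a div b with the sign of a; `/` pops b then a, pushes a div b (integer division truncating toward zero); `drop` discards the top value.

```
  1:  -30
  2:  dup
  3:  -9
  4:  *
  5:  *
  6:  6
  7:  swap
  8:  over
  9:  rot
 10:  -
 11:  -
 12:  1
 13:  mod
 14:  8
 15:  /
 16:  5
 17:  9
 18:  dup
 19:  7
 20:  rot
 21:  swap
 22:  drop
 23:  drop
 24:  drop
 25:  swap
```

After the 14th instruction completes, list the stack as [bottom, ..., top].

[0, 8]

-30  → -30
dup  → -30 -30
-9   → -30 -30 -9
*    → -30 270
*    → -8100
6    → -8100 6
swap → 6 -8100
over → 6 -8100 6
rot  → -8100 6 6
-    → -8100 0
-    → -8100
1    → -8100 1
mod  → 0
8    → 0 8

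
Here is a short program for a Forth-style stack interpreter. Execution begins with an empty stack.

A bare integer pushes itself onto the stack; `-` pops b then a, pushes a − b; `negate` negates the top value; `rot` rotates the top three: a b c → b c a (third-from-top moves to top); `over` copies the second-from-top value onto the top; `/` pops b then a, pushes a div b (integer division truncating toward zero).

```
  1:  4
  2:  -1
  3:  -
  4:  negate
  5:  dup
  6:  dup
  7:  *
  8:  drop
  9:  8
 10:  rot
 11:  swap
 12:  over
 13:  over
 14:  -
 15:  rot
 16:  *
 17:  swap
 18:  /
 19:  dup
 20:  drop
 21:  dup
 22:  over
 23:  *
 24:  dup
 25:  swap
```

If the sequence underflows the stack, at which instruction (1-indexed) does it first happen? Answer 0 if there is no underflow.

10

4      : [4]
-1     : [4, -1]
-      : [5]
negate : [-5]
dup    : [-5, -5]
dup    : [-5, -5, -5]
*      : [-5, 25]
drop   : [-5]
8      : [-5, 8]
rot  — needs 3 operands, stack has 2 → underflow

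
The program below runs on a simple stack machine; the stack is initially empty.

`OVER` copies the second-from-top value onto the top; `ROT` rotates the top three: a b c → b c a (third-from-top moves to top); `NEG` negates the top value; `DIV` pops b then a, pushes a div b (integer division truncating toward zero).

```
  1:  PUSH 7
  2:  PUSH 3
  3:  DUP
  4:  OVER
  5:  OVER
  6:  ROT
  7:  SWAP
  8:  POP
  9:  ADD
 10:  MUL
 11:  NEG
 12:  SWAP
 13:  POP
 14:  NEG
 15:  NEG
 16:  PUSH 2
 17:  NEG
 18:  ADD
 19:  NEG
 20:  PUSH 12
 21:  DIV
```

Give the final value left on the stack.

1

PUSH 7  -> [7]
PUSH 3  -> [7, 3]
DUP     -> [7, 3, 3]
OVER    -> [7, 3, 3, 3]
OVER    -> [7, 3, 3, 3, 3]
ROT     -> [7, 3, 3, 3, 3]
SWAP    -> [7, 3, 3, 3, 3]
POP     -> [7, 3, 3, 3]
ADD     -> [7, 3, 6]
MUL     -> [7, 18]
NEG     -> [7, -18]
SWAP    -> [-18, 7]
POP     -> [-18]
NEG     -> [18]
NEG     -> [-18]
PUSH 2  -> [-18, 2]
NEG     -> [-18, -2]
ADD     -> [-20]
NEG     -> [20]
PUSH 12 -> [20, 12]
DIV     -> [1]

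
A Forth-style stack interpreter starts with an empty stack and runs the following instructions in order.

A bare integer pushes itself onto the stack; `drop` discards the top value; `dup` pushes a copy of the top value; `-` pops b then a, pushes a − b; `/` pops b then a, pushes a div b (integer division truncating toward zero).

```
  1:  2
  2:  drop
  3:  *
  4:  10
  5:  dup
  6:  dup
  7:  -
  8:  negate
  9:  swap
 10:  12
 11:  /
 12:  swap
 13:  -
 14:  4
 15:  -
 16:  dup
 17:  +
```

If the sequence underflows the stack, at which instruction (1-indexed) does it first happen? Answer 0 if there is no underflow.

2    : [2]
drop : []
*  — needs 2 operands, stack has 0 → underflow

3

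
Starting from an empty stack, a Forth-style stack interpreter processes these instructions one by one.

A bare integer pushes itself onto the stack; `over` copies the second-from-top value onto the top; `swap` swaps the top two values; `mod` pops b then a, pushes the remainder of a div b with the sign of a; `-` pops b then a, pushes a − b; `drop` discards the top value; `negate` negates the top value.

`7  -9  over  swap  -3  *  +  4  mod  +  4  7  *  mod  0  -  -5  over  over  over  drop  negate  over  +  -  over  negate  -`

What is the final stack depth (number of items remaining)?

3

7       [7]
-9      [7, -9]
over    [7, -9, 7]
swap    [7, 7, -9]
-3      [7, 7, -9, -3]
*       [7, 7, 27]
+       [7, 34]
4       [7, 34, 4]
mod     [7, 2]
+       [9]
4       [9, 4]
7       [9, 4, 7]
*       [9, 28]
mod     [9]
0       [9, 0]
-       [9]
-5      [9, -5]
over    [9, -5, 9]
over    [9, -5, 9, -5]
over    [9, -5, 9, -5, 9]
drop    [9, -5, 9, -5]
negate  [9, -5, 9, 5]
over    [9, -5, 9, 5, 9]
+       [9, -5, 9, 14]
-       [9, -5, -5]
over    [9, -5, -5, -5]
negate  [9, -5, -5, 5]
-       [9, -5, -10]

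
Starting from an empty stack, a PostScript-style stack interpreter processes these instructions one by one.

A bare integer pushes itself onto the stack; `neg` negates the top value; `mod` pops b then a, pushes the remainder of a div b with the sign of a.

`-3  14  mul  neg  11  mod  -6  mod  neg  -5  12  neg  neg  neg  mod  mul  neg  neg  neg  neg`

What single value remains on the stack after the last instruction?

-3  → -3
14  → -3 14
mul → -42
neg → 42
11  → 42 11
mod → 9
-6  → 9 -6
mod → 3
neg → -3
-5  → -3 -5
12  → -3 -5 12
neg → -3 -5 -12
neg → -3 -5 12
neg → -3 -5 -12
mod → -3 -5
mul → 15
neg → -15
neg → 15
neg → -15
neg → 15

15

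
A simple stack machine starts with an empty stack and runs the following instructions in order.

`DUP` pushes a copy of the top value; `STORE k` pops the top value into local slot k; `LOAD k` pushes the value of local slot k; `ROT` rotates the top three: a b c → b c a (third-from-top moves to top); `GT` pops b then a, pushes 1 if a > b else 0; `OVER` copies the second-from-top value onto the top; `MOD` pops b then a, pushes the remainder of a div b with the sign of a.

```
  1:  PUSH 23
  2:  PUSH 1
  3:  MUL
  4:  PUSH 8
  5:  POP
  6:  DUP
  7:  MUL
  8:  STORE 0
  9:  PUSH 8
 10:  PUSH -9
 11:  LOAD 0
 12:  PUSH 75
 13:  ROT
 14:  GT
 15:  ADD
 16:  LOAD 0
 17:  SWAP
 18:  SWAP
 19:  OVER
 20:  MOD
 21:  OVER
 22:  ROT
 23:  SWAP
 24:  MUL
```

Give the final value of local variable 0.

529

PUSH 23 -> [23]
PUSH 1  -> [23, 1]
MUL     -> [23]
PUSH 8  -> [23, 8]
POP     -> [23]
DUP     -> [23, 23]
MUL     -> [529]
STORE 0 -> []
PUSH 8  -> [8]
PUSH -9 -> [8, -9]
LOAD 0  -> [8, -9, 529]
PUSH 75 -> [8, -9, 529, 75]
ROT     -> [8, 529, 75, -9]
GT      -> [8, 529, 1]
ADD     -> [8, 530]
LOAD 0  -> [8, 530, 529]
SWAP    -> [8, 529, 530]
SWAP    -> [8, 530, 529]
OVER    -> [8, 530, 529, 530]
MOD     -> [8, 530, 529]
OVER    -> [8, 530, 529, 530]
ROT     -> [8, 529, 530, 530]
SWAP    -> [8, 529, 530, 530]
MUL     -> [8, 529, 280900]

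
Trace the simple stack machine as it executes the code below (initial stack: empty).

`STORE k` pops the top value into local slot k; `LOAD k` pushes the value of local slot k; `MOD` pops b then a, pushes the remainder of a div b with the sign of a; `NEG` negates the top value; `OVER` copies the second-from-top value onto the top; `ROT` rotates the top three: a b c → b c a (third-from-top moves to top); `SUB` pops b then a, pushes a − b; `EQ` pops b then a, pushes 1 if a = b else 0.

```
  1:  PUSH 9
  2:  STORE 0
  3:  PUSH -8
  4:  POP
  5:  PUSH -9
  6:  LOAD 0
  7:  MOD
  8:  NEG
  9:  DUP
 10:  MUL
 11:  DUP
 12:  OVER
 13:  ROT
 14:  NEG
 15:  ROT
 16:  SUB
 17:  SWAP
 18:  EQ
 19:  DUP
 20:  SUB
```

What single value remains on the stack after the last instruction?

0

PUSH 9  → 9
STORE 0 → (empty)
PUSH -8 → -8
POP     → (empty)
PUSH -9 → -9
LOAD 0  → -9 9
MOD     → 0
NEG     → 0
DUP     → 0 0
MUL     → 0
DUP     → 0 0
OVER    → 0 0 0
ROT     → 0 0 0
NEG     → 0 0 0
ROT     → 0 0 0
SUB     → 0 0
SWAP    → 0 0
EQ      → 1
DUP     → 1 1
SUB     → 0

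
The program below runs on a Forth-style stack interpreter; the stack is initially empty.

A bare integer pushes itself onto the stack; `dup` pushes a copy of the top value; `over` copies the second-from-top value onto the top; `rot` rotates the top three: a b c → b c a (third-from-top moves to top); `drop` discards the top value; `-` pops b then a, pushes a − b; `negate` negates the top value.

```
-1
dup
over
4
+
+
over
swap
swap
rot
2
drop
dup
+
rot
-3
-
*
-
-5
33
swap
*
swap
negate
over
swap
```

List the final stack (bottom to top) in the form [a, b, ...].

-1      [-1]
dup     [-1, -1]
over    [-1, -1, -1]
4       [-1, -1, -1, 4]
+       [-1, -1, 3]
+       [-1, 2]
over    [-1, 2, -1]
swap    [-1, -1, 2]
swap    [-1, 2, -1]
rot     [2, -1, -1]
2       [2, -1, -1, 2]
drop    [2, -1, -1]
dup     [2, -1, -1, -1]
+       [2, -1, -2]
rot     [-1, -2, 2]
-3      [-1, -2, 2, -3]
-       [-1, -2, 5]
*       [-1, -10]
-       [9]
-5      [9, -5]
33      [9, -5, 33]
swap    [9, 33, -5]
*       [9, -165]
swap    [-165, 9]
negate  [-165, -9]
over    [-165, -9, -165]
swap    [-165, -165, -9]

[-165, -165, -9]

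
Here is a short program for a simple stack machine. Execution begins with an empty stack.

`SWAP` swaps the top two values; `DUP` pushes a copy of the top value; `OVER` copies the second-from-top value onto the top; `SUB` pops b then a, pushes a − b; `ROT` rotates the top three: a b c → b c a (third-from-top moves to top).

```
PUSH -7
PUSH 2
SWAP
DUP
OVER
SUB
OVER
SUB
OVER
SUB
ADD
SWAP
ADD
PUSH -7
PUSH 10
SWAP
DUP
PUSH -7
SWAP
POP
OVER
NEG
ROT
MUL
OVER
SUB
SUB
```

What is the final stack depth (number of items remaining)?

PUSH -7 : [-7]
PUSH 2  : [-7, 2]
SWAP    : [2, -7]
DUP     : [2, -7, -7]
OVER    : [2, -7, -7, -7]
SUB     : [2, -7, 0]
OVER    : [2, -7, 0, -7]
SUB     : [2, -7, 7]
OVER    : [2, -7, 7, -7]
SUB     : [2, -7, 14]
ADD     : [2, 7]
SWAP    : [7, 2]
ADD     : [9]
PUSH -7 : [9, -7]
PUSH 10 : [9, -7, 10]
SWAP    : [9, 10, -7]
DUP     : [9, 10, -7, -7]
PUSH -7 : [9, 10, -7, -7, -7]
SWAP    : [9, 10, -7, -7, -7]
POP     : [9, 10, -7, -7]
OVER    : [9, 10, -7, -7, -7]
NEG     : [9, 10, -7, -7, 7]
ROT     : [9, 10, -7, 7, -7]
MUL     : [9, 10, -7, -49]
OVER    : [9, 10, -7, -49, -7]
SUB     : [9, 10, -7, -42]
SUB     : [9, 10, 35]

3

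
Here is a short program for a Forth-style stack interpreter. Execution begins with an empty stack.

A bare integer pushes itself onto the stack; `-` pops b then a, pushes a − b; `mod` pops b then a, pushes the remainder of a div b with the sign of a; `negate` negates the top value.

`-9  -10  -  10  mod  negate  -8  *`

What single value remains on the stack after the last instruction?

-9     -> [-9]
-10    -> [-9, -10]
-      -> [1]
10     -> [1, 10]
mod    -> [1]
negate -> [-1]
-8     -> [-1, -8]
*      -> [8]

8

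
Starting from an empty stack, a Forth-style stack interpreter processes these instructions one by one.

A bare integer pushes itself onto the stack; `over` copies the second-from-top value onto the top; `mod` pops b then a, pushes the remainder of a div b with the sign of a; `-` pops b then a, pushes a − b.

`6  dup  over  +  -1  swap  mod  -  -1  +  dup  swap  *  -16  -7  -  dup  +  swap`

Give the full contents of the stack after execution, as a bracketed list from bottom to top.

[-18, 36]

6    : [6]
dup  : [6, 6]
over : [6, 6, 6]
+    : [6, 12]
-1   : [6, 12, -1]
swap : [6, -1, 12]
mod  : [6, -1]
-    : [7]
-1   : [7, -1]
+    : [6]
dup  : [6, 6]
swap : [6, 6]
*    : [36]
-16  : [36, -16]
-7   : [36, -16, -7]
-    : [36, -9]
dup  : [36, -9, -9]
+    : [36, -18]
swap : [-18, 36]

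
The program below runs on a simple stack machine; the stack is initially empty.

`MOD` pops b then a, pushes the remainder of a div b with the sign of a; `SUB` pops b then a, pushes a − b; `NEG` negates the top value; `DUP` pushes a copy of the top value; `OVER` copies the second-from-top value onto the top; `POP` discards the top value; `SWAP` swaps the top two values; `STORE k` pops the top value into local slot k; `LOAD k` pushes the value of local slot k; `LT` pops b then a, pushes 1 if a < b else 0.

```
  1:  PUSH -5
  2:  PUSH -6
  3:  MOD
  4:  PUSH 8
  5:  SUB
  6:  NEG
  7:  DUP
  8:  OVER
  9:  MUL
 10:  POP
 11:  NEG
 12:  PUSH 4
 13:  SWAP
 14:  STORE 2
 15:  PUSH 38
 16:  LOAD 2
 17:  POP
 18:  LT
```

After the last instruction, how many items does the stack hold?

1

PUSH -5 -> [-5]
PUSH -6 -> [-5, -6]
MOD     -> [-5]
PUSH 8  -> [-5, 8]
SUB     -> [-13]
NEG     -> [13]
DUP     -> [13, 13]
OVER    -> [13, 13, 13]
MUL     -> [13, 169]
POP     -> [13]
NEG     -> [-13]
PUSH 4  -> [-13, 4]
SWAP    -> [4, -13]
STORE 2 -> [4]
PUSH 38 -> [4, 38]
LOAD 2  -> [4, 38, -13]
POP     -> [4, 38]
LT      -> [1]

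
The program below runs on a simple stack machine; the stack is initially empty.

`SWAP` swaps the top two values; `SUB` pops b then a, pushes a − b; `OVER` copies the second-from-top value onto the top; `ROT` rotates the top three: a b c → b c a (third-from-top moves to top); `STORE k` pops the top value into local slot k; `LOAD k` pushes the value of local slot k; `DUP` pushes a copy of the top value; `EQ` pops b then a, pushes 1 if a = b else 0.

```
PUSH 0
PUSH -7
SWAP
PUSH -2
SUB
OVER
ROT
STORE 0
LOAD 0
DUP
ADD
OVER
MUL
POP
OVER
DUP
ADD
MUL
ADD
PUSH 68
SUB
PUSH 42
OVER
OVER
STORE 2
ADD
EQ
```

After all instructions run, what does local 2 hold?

42

PUSH 0   0
PUSH -7  0 -7
SWAP     -7 0
PUSH -2  -7 0 -2
SUB      -7 2
OVER     -7 2 -7
ROT      2 -7 -7
STORE 0  2 -7
LOAD 0   2 -7 -7
DUP      2 -7 -7 -7
ADD      2 -7 -14
OVER     2 -7 -14 -7
MUL      2 -7 98
POP      2 -7
OVER     2 -7 2
DUP      2 -7 2 2
ADD      2 -7 4
MUL      2 -28
ADD      -26
PUSH 68  -26 68
SUB      -94
PUSH 42  -94 42
OVER     -94 42 -94
OVER     -94 42 -94 42
STORE 2  -94 42 -94
ADD      -94 -52
EQ       0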